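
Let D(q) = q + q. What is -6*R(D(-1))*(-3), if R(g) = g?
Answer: -36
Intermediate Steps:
D(q) = 2*q
-6*R(D(-1))*(-3) = -12*(-1)*(-3) = -6*(-2)*(-3) = 12*(-3) = -36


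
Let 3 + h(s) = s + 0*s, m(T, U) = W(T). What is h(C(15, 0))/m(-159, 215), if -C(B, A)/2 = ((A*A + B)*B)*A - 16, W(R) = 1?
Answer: 29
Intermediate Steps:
m(T, U) = 1
C(B, A) = 32 - 2*A*B*(B + A**2) (C(B, A) = -2*(((A*A + B)*B)*A - 16) = -2*(((A**2 + B)*B)*A - 16) = -2*(((B + A**2)*B)*A - 16) = -2*((B*(B + A**2))*A - 16) = -2*(A*B*(B + A**2) - 16) = -2*(-16 + A*B*(B + A**2)) = 32 - 2*A*B*(B + A**2))
h(s) = -3 + s (h(s) = -3 + (s + 0*s) = -3 + (s + 0) = -3 + s)
h(C(15, 0))/m(-159, 215) = (-3 + (32 - 2*0*15**2 - 2*15*0**3))/1 = (-3 + (32 - 2*0*225 - 2*15*0))*1 = (-3 + (32 + 0 + 0))*1 = (-3 + 32)*1 = 29*1 = 29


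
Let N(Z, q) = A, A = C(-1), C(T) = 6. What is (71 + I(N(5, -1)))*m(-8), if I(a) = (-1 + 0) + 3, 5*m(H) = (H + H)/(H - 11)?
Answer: 1168/95 ≈ 12.295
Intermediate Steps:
A = 6
N(Z, q) = 6
m(H) = 2*H/(5*(-11 + H)) (m(H) = ((H + H)/(H - 11))/5 = ((2*H)/(-11 + H))/5 = (2*H/(-11 + H))/5 = 2*H/(5*(-11 + H)))
I(a) = 2 (I(a) = -1 + 3 = 2)
(71 + I(N(5, -1)))*m(-8) = (71 + 2)*((⅖)*(-8)/(-11 - 8)) = 73*((⅖)*(-8)/(-19)) = 73*((⅖)*(-8)*(-1/19)) = 73*(16/95) = 1168/95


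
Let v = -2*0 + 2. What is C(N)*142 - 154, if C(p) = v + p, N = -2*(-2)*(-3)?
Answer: -1574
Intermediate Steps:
N = -12 (N = 4*(-3) = -12)
v = 2 (v = 0 + 2 = 2)
C(p) = 2 + p
C(N)*142 - 154 = (2 - 12)*142 - 154 = -10*142 - 154 = -1420 - 154 = -1574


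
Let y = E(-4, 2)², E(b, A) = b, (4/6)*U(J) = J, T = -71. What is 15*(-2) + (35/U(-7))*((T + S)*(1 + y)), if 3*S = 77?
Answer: 22850/9 ≈ 2538.9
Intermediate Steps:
S = 77/3 (S = (⅓)*77 = 77/3 ≈ 25.667)
U(J) = 3*J/2
y = 16 (y = (-4)² = 16)
15*(-2) + (35/U(-7))*((T + S)*(1 + y)) = 15*(-2) + (35/(((3/2)*(-7))))*((-71 + 77/3)*(1 + 16)) = -30 + (35/(-21/2))*(-136/3*17) = -30 + (35*(-2/21))*(-2312/3) = -30 - 10/3*(-2312/3) = -30 + 23120/9 = 22850/9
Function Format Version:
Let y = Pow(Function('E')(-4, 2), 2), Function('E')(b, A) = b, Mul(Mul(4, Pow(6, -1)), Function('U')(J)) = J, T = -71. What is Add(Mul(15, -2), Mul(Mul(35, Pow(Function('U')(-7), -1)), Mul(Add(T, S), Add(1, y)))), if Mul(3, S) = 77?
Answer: Rational(22850, 9) ≈ 2538.9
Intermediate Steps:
S = Rational(77, 3) (S = Mul(Rational(1, 3), 77) = Rational(77, 3) ≈ 25.667)
Function('U')(J) = Mul(Rational(3, 2), J)
y = 16 (y = Pow(-4, 2) = 16)
Add(Mul(15, -2), Mul(Mul(35, Pow(Function('U')(-7), -1)), Mul(Add(T, S), Add(1, y)))) = Add(Mul(15, -2), Mul(Mul(35, Pow(Mul(Rational(3, 2), -7), -1)), Mul(Add(-71, Rational(77, 3)), Add(1, 16)))) = Add(-30, Mul(Mul(35, Pow(Rational(-21, 2), -1)), Mul(Rational(-136, 3), 17))) = Add(-30, Mul(Mul(35, Rational(-2, 21)), Rational(-2312, 3))) = Add(-30, Mul(Rational(-10, 3), Rational(-2312, 3))) = Add(-30, Rational(23120, 9)) = Rational(22850, 9)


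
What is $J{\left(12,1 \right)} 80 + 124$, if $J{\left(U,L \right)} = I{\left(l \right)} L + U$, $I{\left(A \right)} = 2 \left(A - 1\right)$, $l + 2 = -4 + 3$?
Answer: $444$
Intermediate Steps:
$l = -3$ ($l = -2 + \left(-4 + 3\right) = -2 - 1 = -3$)
$I{\left(A \right)} = -2 + 2 A$ ($I{\left(A \right)} = 2 \left(-1 + A\right) = -2 + 2 A$)
$J{\left(U,L \right)} = U - 8 L$ ($J{\left(U,L \right)} = \left(-2 + 2 \left(-3\right)\right) L + U = \left(-2 - 6\right) L + U = - 8 L + U = U - 8 L$)
$J{\left(12,1 \right)} 80 + 124 = \left(12 - 8\right) 80 + 124 = 4 \cdot 80 + 124 = 320 + 124 = 444$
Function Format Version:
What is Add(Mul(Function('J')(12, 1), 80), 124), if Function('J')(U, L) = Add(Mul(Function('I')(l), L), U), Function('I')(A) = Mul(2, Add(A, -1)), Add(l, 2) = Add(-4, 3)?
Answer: 444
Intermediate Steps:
l = -3 (l = Add(-2, Add(-4, 3)) = Add(-2, -1) = -3)
Function('I')(A) = Add(-2, Mul(2, A)) (Function('I')(A) = Mul(2, Add(-1, A)) = Add(-2, Mul(2, A)))
Function('J')(U, L) = Add(U, Mul(-8, L)) (Function('J')(U, L) = Add(Mul(Add(-2, Mul(2, -3)), L), U) = Add(Mul(Add(-2, -6), L), U) = Add(Mul(-8, L), U) = Add(U, Mul(-8, L)))
Add(Mul(Function('J')(12, 1), 80), 124) = Add(Mul(Add(12, Mul(-8, 1)), 80), 124) = Add(Mul(Add(12, -8), 80), 124) = Add(Mul(4, 80), 124) = Add(320, 124) = 444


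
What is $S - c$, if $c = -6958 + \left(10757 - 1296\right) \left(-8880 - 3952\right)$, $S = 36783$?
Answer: $121447293$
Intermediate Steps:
$c = -121410510$ ($c = -6958 + 9461 \left(-12832\right) = -6958 - 121403552 = -121410510$)
$S - c = 36783 - -121410510 = 36783 + 121410510 = 121447293$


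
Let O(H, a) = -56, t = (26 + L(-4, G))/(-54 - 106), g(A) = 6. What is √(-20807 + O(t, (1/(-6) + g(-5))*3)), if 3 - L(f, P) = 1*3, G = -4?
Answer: I*√20863 ≈ 144.44*I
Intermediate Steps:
L(f, P) = 0 (L(f, P) = 3 - 3 = 0)
t = -13/80 (t = (26 + 0)/(-54 - 106) = 26/(-160) = 26*(-1/160) = -13/80 ≈ -0.16250)
√(-20807 + O(t, (1/(-6) + g(-5))*3)) = √(-20807 - 56) = √(-20863) = I*√20863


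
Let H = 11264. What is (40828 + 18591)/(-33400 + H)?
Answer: -59419/22136 ≈ -2.6843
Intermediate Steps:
(40828 + 18591)/(-33400 + H) = (40828 + 18591)/(-33400 + 11264) = 59419/(-22136) = 59419*(-1/22136) = -59419/22136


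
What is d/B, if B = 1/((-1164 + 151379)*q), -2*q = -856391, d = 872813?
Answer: 112281085559994845/2 ≈ 5.6141e+16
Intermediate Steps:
q = 856391/2 (q = -½*(-856391) = 856391/2 ≈ 4.2820e+5)
B = 2/128642774065 (B = 1/((-1164 + 151379)*(856391/2)) = (2/856391)/150215 = (1/150215)*(2/856391) = 2/128642774065 ≈ 1.5547e-11)
d/B = 872813/(2/128642774065) = 872813*(128642774065/2) = 112281085559994845/2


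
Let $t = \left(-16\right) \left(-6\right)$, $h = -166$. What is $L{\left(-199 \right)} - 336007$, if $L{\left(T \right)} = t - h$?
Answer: $-335745$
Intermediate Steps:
$t = 96$
$L{\left(T \right)} = 262$ ($L{\left(T \right)} = 96 - -166 = 96 + 166 = 262$)
$L{\left(-199 \right)} - 336007 = 262 - 336007 = -335745$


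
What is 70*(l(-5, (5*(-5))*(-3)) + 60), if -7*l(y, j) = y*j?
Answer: 7950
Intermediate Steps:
l(y, j) = -j*y/7 (l(y, j) = -y*j/7 = -j*y/7)
70*(l(-5, (5*(-5))*(-3)) + 60) = 70*(-1/7*(5*(-5))*(-3)*(-5) + 60) = 70*(-1/7*(-25*(-3))*(-5) + 60) = 70*(-1/7*75*(-5) + 60) = 70*(375/7 + 60) = 70*(795/7) = 7950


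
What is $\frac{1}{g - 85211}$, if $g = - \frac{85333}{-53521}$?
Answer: $- \frac{53521}{4560492598} \approx -1.1736 \cdot 10^{-5}$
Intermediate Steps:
$g = \frac{85333}{53521}$ ($g = \left(-85333\right) \left(- \frac{1}{53521}\right) = \frac{85333}{53521} \approx 1.5944$)
$\frac{1}{g - 85211} = \frac{1}{\frac{85333}{53521} - 85211} = \frac{1}{- \frac{4560492598}{53521}} = - \frac{53521}{4560492598}$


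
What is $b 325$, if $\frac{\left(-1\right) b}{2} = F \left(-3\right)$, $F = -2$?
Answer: $-3900$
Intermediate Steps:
$b = -12$ ($b = - 2 \left(\left(-2\right) \left(-3\right)\right) = \left(-2\right) 6 = -12$)
$b 325 = \left(-12\right) 325 = -3900$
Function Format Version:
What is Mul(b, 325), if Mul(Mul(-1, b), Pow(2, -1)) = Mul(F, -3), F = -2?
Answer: -3900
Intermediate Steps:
b = -12 (b = Mul(-2, Mul(-2, -3)) = Mul(-2, 6) = -12)
Mul(b, 325) = Mul(-12, 325) = -3900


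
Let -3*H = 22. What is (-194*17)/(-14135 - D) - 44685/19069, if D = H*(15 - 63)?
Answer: -584462033/276252603 ≈ -2.1157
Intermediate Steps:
H = -22/3 (H = -1/3*22 = -22/3 ≈ -7.3333)
D = 352 (D = -22*(15 - 63)/3 = -22/3*(-48) = 352)
(-194*17)/(-14135 - D) - 44685/19069 = (-194*17)/(-14135 - 1*352) - 44685/19069 = -3298/(-14135 - 352) - 44685*1/19069 = -3298/(-14487) - 44685/19069 = -3298*(-1/14487) - 44685/19069 = 3298/14487 - 44685/19069 = -584462033/276252603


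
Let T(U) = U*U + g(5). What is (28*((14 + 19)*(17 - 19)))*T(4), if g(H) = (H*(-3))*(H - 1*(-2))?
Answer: 164472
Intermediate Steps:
g(H) = -3*H*(2 + H) (g(H) = (-3*H)*(H + 2) = (-3*H)*(2 + H) = -3*H*(2 + H))
T(U) = -105 + U**2 (T(U) = U*U - 3*5*(2 + 5) = U**2 - 3*5*7 = U**2 - 105 = -105 + U**2)
(28*((14 + 19)*(17 - 19)))*T(4) = (28*((14 + 19)*(17 - 19)))*(-105 + 4**2) = (28*(33*(-2)))*(-105 + 16) = (28*(-66))*(-89) = -1848*(-89) = 164472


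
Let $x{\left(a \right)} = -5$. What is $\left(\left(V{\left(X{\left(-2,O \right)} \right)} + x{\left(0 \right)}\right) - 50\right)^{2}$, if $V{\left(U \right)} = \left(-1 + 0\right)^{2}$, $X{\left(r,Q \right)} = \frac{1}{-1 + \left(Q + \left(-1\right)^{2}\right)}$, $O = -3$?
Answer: $2916$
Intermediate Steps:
$X{\left(r,Q \right)} = \frac{1}{Q}$ ($X{\left(r,Q \right)} = \frac{1}{-1 + \left(Q + 1\right)} = \frac{1}{-1 + \left(1 + Q\right)} = \frac{1}{Q}$)
$V{\left(U \right)} = 1$ ($V{\left(U \right)} = \left(-1\right)^{2} = 1$)
$\left(\left(V{\left(X{\left(-2,O \right)} \right)} + x{\left(0 \right)}\right) - 50\right)^{2} = \left(\left(1 - 5\right) - 50\right)^{2} = \left(-4 - 50\right)^{2} = \left(-54\right)^{2} = 2916$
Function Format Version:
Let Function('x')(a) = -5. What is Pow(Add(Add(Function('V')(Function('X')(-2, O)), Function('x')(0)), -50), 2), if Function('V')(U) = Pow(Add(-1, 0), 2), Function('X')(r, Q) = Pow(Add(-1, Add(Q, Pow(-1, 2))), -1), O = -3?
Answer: 2916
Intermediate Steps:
Function('X')(r, Q) = Pow(Q, -1) (Function('X')(r, Q) = Pow(Add(-1, Add(Q, 1)), -1) = Pow(Add(-1, Add(1, Q)), -1) = Pow(Q, -1))
Function('V')(U) = 1 (Function('V')(U) = Pow(-1, 2) = 1)
Pow(Add(Add(Function('V')(Function('X')(-2, O)), Function('x')(0)), -50), 2) = Pow(Add(Add(1, -5), -50), 2) = Pow(Add(-4, -50), 2) = Pow(-54, 2) = 2916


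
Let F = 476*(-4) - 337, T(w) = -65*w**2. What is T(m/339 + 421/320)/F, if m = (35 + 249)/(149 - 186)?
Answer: 350131922617477/7220622717112320 ≈ 0.048491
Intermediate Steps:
m = -284/37 (m = 284/(-37) = 284*(-1/37) = -284/37 ≈ -7.6757)
F = -2241 (F = -1904 - 337 = -2241)
T(m/339 + 421/320)/F = -65*(-284/37/339 + 421/320)**2/(-2241) = -65*(-284/37*1/339 + 421*(1/320))**2*(-1/2241) = -65*(-284/12543 + 421/320)**2*(-1/2241) = -65*(5189723/4013760)**2*(-1/2241) = -65*26933224816729/16110269337600*(-1/2241) = -350131922617477/3222053867520*(-1/2241) = 350131922617477/7220622717112320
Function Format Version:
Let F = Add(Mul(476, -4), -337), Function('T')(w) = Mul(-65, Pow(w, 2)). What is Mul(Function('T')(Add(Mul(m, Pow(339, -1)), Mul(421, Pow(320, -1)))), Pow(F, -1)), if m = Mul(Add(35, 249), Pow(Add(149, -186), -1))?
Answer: Rational(350131922617477, 7220622717112320) ≈ 0.048491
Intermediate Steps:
m = Rational(-284, 37) (m = Mul(284, Pow(-37, -1)) = Mul(284, Rational(-1, 37)) = Rational(-284, 37) ≈ -7.6757)
F = -2241 (F = Add(-1904, -337) = -2241)
Mul(Function('T')(Add(Mul(m, Pow(339, -1)), Mul(421, Pow(320, -1)))), Pow(F, -1)) = Mul(Mul(-65, Pow(Add(Mul(Rational(-284, 37), Pow(339, -1)), Mul(421, Pow(320, -1))), 2)), Pow(-2241, -1)) = Mul(Mul(-65, Pow(Add(Mul(Rational(-284, 37), Rational(1, 339)), Mul(421, Rational(1, 320))), 2)), Rational(-1, 2241)) = Mul(Mul(-65, Pow(Add(Rational(-284, 12543), Rational(421, 320)), 2)), Rational(-1, 2241)) = Mul(Mul(-65, Pow(Rational(5189723, 4013760), 2)), Rational(-1, 2241)) = Mul(Mul(-65, Rational(26933224816729, 16110269337600)), Rational(-1, 2241)) = Mul(Rational(-350131922617477, 3222053867520), Rational(-1, 2241)) = Rational(350131922617477, 7220622717112320)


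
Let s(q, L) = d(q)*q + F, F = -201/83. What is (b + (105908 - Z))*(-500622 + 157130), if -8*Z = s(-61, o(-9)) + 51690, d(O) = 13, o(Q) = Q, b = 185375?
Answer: -8485805069713/83 ≈ -1.0224e+11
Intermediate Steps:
F = -201/83 (F = -201*1/83 = -201/83 ≈ -2.4217)
s(q, L) = -201/83 + 13*q (s(q, L) = 13*q - 201/83 = -201/83 + 13*q)
Z = -2112125/332 (Z = -((-201/83 + 13*(-61)) + 51690)/8 = -((-201/83 - 793) + 51690)/8 = -(-66020/83 + 51690)/8 = -1/8*4224250/83 = -2112125/332 ≈ -6361.8)
(b + (105908 - Z))*(-500622 + 157130) = (185375 + (105908 - 1*(-2112125/332)))*(-500622 + 157130) = (185375 + (105908 + 2112125/332))*(-343492) = (185375 + 37273581/332)*(-343492) = (98818081/332)*(-343492) = -8485805069713/83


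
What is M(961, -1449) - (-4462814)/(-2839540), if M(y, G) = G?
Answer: -2059478137/1419770 ≈ -1450.6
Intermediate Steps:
M(961, -1449) - (-4462814)/(-2839540) = -1449 - (-4462814)/(-2839540) = -1449 - (-4462814)*(-1)/2839540 = -1449 - 1*2231407/1419770 = -1449 - 2231407/1419770 = -2059478137/1419770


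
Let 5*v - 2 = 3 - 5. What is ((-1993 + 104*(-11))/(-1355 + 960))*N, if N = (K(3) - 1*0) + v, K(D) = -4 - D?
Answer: -21959/395 ≈ -55.592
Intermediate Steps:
v = 0 (v = 2/5 + (3 - 5)/5 = 2/5 + (1/5)*(-2) = 2/5 - 2/5 = 0)
N = -7 (N = ((-4 - 1*3) - 1*0) + 0 = ((-4 - 3) + 0) + 0 = (-7 + 0) + 0 = -7 + 0 = -7)
((-1993 + 104*(-11))/(-1355 + 960))*N = ((-1993 + 104*(-11))/(-1355 + 960))*(-7) = ((-1993 - 1144)/(-395))*(-7) = -3137*(-1/395)*(-7) = (3137/395)*(-7) = -21959/395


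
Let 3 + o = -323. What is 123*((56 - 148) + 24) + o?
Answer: -8690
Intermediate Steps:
o = -326 (o = -3 - 323 = -326)
123*((56 - 148) + 24) + o = 123*((56 - 148) + 24) - 326 = 123*(-92 + 24) - 326 = 123*(-68) - 326 = -8364 - 326 = -8690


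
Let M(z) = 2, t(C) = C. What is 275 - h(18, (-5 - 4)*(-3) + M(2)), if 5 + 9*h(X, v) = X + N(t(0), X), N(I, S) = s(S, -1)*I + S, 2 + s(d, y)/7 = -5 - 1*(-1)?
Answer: 2444/9 ≈ 271.56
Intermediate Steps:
s(d, y) = -42 (s(d, y) = -14 + 7*(-5 - 1*(-1)) = -14 + 7*(-5 + 1) = -14 + 7*(-4) = -14 - 28 = -42)
N(I, S) = S - 42*I (N(I, S) = -42*I + S = S - 42*I)
h(X, v) = -5/9 + 2*X/9 (h(X, v) = -5/9 + (X + (X - 42*0))/9 = -5/9 + (X + (X + 0))/9 = -5/9 + (X + X)/9 = -5/9 + (2*X)/9 = -5/9 + 2*X/9)
275 - h(18, (-5 - 4)*(-3) + M(2)) = 275 - (-5/9 + (2/9)*18) = 275 - (-5/9 + 4) = 275 - 1*31/9 = 275 - 31/9 = 2444/9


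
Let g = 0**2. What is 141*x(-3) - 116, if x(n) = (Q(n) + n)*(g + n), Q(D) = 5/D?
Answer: 1858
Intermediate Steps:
g = 0
x(n) = n*(n + 5/n) (x(n) = (5/n + n)*(0 + n) = (n + 5/n)*n = n*(n + 5/n))
141*x(-3) - 116 = 141*(5 + (-3)**2) - 116 = 141*(5 + 9) - 116 = 141*14 - 116 = 1974 - 116 = 1858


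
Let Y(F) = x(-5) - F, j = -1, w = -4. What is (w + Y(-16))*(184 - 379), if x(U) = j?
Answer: -2145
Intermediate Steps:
x(U) = -1
Y(F) = -1 - F
(w + Y(-16))*(184 - 379) = (-4 + (-1 - 1*(-16)))*(184 - 379) = (-4 + (-1 + 16))*(-195) = (-4 + 15)*(-195) = 11*(-195) = -2145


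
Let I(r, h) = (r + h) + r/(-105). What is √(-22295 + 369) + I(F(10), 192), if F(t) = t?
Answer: 4240/21 + I*√21926 ≈ 201.9 + 148.07*I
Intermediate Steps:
I(r, h) = h + 104*r/105 (I(r, h) = (h + r) + r*(-1/105) = (h + r) - r/105 = h + 104*r/105)
√(-22295 + 369) + I(F(10), 192) = √(-22295 + 369) + (192 + (104/105)*10) = √(-21926) + (192 + 208/21) = I*√21926 + 4240/21 = 4240/21 + I*√21926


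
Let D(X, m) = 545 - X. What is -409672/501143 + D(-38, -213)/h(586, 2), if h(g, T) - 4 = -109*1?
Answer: -8175169/1283415 ≈ -6.3699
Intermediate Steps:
h(g, T) = -105 (h(g, T) = 4 - 109*1 = 4 - 109 = -105)
-409672/501143 + D(-38, -213)/h(586, 2) = -409672/501143 + (545 - 1*(-38))/(-105) = -409672*1/501143 + (545 + 38)*(-1/105) = -9992/12223 + 583*(-1/105) = -9992/12223 - 583/105 = -8175169/1283415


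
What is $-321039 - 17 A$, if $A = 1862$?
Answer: $-352693$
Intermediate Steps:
$-321039 - 17 A = -321039 - 31654 = -352693$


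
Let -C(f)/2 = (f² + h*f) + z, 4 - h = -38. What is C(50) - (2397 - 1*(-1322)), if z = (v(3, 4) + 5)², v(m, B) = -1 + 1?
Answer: -12969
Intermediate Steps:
h = 42 (h = 4 - 1*(-38) = 4 + 38 = 42)
v(m, B) = 0
z = 25 (z = (0 + 5)² = 5² = 25)
C(f) = -50 - 84*f - 2*f² (C(f) = -2*((f² + 42*f) + 25) = -2*(25 + f² + 42*f) = -50 - 84*f - 2*f²)
C(50) - (2397 - 1*(-1322)) = (-50 - 84*50 - 2*50²) - (2397 - 1*(-1322)) = (-50 - 4200 - 2*2500) - (2397 + 1322) = (-50 - 4200 - 5000) - 1*3719 = -9250 - 3719 = -12969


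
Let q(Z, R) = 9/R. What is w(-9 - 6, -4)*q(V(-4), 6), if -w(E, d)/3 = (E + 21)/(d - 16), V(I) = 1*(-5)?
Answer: 27/20 ≈ 1.3500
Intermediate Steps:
V(I) = -5
w(E, d) = -3*(21 + E)/(-16 + d) (w(E, d) = -3*(E + 21)/(d - 16) = -3*(21 + E)/(-16 + d))
w(-9 - 6, -4)*q(V(-4), 6) = (3*(-21 - (-9 - 6))/(-16 - 4))*(9/6) = (3*(-21 - 1*(-15))/(-20))*(9*(⅙)) = (3*(-1/20)*(-21 + 15))*(3/2) = (3*(-1/20)*(-6))*(3/2) = (9/10)*(3/2) = 27/20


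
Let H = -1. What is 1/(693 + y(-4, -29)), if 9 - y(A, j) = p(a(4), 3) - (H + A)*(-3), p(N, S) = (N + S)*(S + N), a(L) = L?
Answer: 1/668 ≈ 0.0014970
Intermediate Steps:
p(N, S) = (N + S)**2 (p(N, S) = (N + S)*(N + S) = (N + S)**2)
y(A, j) = -37 - 3*A (y(A, j) = 9 - ((4 + 3)**2 - (-1 + A)*(-3)) = 9 - (7**2 - (3 - 3*A)) = 9 - (49 + (-3 + 3*A)) = 9 - (46 + 3*A) = 9 + (-46 - 3*A) = -37 - 3*A)
1/(693 + y(-4, -29)) = 1/(693 + (-37 - 3*(-4))) = 1/(693 + (-37 + 12)) = 1/(693 - 25) = 1/668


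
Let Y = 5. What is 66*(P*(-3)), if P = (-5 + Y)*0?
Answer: 0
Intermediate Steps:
P = 0 (P = (-5 + 5)*0 = 0*0 = 0)
66*(P*(-3)) = 66*(0*(-3)) = 66*0 = 0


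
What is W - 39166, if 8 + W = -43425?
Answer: -82599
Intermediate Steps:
W = -43433 (W = -8 - 43425 = -43433)
W - 39166 = -43433 - 39166 = -82599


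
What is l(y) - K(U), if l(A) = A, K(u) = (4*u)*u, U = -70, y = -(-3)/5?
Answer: -97997/5 ≈ -19599.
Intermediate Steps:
y = ⅗ (y = -(-3)/5 = -1*(-⅗) = ⅗ ≈ 0.60000)
K(u) = 4*u²
l(y) - K(U) = ⅗ - 4*(-70)² = ⅗ - 4*4900 = ⅗ - 1*19600 = ⅗ - 19600 = -97997/5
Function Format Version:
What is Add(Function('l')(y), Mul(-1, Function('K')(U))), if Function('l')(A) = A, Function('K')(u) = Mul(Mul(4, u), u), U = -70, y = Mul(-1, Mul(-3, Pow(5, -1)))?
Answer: Rational(-97997, 5) ≈ -19599.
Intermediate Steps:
y = Rational(3, 5) (y = Mul(-1, Mul(-3, Rational(1, 5))) = Mul(-1, Rational(-3, 5)) = Rational(3, 5) ≈ 0.60000)
Function('K')(u) = Mul(4, Pow(u, 2))
Add(Function('l')(y), Mul(-1, Function('K')(U))) = Add(Rational(3, 5), Mul(-1, Mul(4, Pow(-70, 2)))) = Add(Rational(3, 5), Mul(-1, Mul(4, 4900))) = Add(Rational(3, 5), Mul(-1, 19600)) = Add(Rational(3, 5), -19600) = Rational(-97997, 5)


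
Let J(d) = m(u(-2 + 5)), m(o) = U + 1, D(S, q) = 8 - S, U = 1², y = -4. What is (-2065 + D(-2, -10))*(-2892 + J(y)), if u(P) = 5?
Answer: 5938950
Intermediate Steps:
U = 1
m(o) = 2 (m(o) = 1 + 1 = 2)
J(d) = 2
(-2065 + D(-2, -10))*(-2892 + J(y)) = (-2065 + (8 - 1*(-2)))*(-2892 + 2) = (-2065 + (8 + 2))*(-2890) = (-2065 + 10)*(-2890) = -2055*(-2890) = 5938950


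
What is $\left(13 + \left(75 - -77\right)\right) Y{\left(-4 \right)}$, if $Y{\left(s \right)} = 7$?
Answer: $1155$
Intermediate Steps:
$\left(13 + \left(75 - -77\right)\right) Y{\left(-4 \right)} = \left(13 + \left(75 - -77\right)\right) 7 = \left(13 + \left(75 + 77\right)\right) 7 = \left(13 + 152\right) 7 = 165 \cdot 7 = 1155$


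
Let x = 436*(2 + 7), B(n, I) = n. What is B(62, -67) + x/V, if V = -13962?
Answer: 143620/2327 ≈ 61.719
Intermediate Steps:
x = 3924 (x = 436*9 = 3924)
B(62, -67) + x/V = 62 + 3924/(-13962) = 62 + 3924*(-1/13962) = 62 - 654/2327 = 143620/2327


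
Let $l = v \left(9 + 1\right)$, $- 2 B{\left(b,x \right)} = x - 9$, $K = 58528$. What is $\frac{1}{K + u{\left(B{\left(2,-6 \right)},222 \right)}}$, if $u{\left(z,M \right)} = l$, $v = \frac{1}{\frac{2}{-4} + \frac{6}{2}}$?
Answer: $\frac{1}{58532} \approx 1.7085 \cdot 10^{-5}$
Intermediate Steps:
$v = \frac{2}{5}$ ($v = \frac{1}{2 \left(- \frac{1}{4}\right) + 6 \cdot \frac{1}{2}} = \frac{1}{- \frac{1}{2} + 3} = \frac{1}{\frac{5}{2}} = \frac{2}{5} \approx 0.4$)
$B{\left(b,x \right)} = \frac{9}{2} - \frac{x}{2}$ ($B{\left(b,x \right)} = - \frac{x - 9}{2} = - \frac{-9 + x}{2} = \frac{9}{2} - \frac{x}{2}$)
$l = 4$ ($l = \frac{2 \left(9 + 1\right)}{5} = \frac{2}{5} \cdot 10 = 4$)
$u{\left(z,M \right)} = 4$
$\frac{1}{K + u{\left(B{\left(2,-6 \right)},222 \right)}} = \frac{1}{58528 + 4} = \frac{1}{58532}$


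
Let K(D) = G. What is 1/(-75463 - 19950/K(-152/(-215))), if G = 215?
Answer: -43/3248899 ≈ -1.3235e-5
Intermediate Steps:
K(D) = 215
1/(-75463 - 19950/K(-152/(-215))) = 1/(-75463 - 19950/215) = 1/(-75463 - 19950*1/215) = 1/(-75463 - 3990/43) = 1/(-3248899/43) = -43/3248899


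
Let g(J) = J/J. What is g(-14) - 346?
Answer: -345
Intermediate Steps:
g(J) = 1
g(-14) - 346 = 1 - 346 = -345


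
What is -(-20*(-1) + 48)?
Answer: -68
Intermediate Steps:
-(-20*(-1) + 48) = -(20 + 48) = -1*68 = -68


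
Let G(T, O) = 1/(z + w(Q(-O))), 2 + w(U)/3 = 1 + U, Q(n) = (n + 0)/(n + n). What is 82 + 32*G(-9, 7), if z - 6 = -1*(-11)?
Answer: 2606/31 ≈ 84.064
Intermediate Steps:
Q(n) = ½ (Q(n) = n/((2*n)) = n*(1/(2*n)) = ½)
w(U) = -3 + 3*U (w(U) = -6 + 3*(1 + U) = -6 + (3 + 3*U) = -3 + 3*U)
z = 17 (z = 6 - 1*(-11) = 6 + 11 = 17)
G(T, O) = 2/31 (G(T, O) = 1/(17 + (-3 + 3*(½))) = 1/(17 + (-3 + 3/2)) = 1/(17 - 3/2) = 1/(31/2) = 2/31)
82 + 32*G(-9, 7) = 82 + 32*(2/31) = 82 + 64/31 = 2606/31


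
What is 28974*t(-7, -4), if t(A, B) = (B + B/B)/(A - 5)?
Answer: 14487/2 ≈ 7243.5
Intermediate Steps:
t(A, B) = (1 + B)/(-5 + A) (t(A, B) = (B + 1)/(-5 + A) = (1 + B)/(-5 + A))
28974*t(-7, -4) = 28974*((1 - 4)/(-5 - 7)) = 28974*(-3/(-12)) = 28974*(-1/12*(-3)) = 28974*(¼) = 14487/2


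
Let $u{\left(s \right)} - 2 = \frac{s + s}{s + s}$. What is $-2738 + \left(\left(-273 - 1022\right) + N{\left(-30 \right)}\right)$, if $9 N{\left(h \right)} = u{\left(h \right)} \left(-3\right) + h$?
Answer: $- \frac{12112}{3} \approx -4037.3$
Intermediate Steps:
$u{\left(s \right)} = 3$ ($u{\left(s \right)} = 2 + \frac{s + s}{s + s} = 2 + \frac{2 s}{2 s} = 2 + 2 s \frac{1}{2 s} = 2 + 1 = 3$)
$N{\left(h \right)} = -1 + \frac{h}{9}$ ($N{\left(h \right)} = \frac{3 \left(-3\right) + h}{9} = \frac{-9 + h}{9} = -1 + \frac{h}{9}$)
$-2738 + \left(\left(-273 - 1022\right) + N{\left(-30 \right)}\right) = -2738 + \left(\left(-273 - 1022\right) + \left(-1 + \frac{1}{9} \left(-30\right)\right)\right) = -2738 - \frac{3898}{3} = - \frac{12112}{3}$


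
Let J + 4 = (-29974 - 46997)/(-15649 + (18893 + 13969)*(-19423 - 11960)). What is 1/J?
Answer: -1031323795/4125218209 ≈ -0.25000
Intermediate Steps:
J = -4125218209/1031323795 (J = -4 + (-29974 - 46997)/(-15649 + (18893 + 13969)*(-19423 - 11960)) = -4 - 76971/(-15649 + 32862*(-31383)) = -4 - 76971/(-15649 - 1031308146) = -4 - 76971/(-1031323795) = -4 - 76971*(-1/1031323795) = -4 + 76971/1031323795 = -4125218209/1031323795 ≈ -3.9999)
1/J = 1/(-4125218209/1031323795) = -1031323795/4125218209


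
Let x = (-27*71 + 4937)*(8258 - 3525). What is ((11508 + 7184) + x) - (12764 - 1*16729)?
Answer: 14316317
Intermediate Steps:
x = 14293660 (x = (-1917 + 4937)*4733 = 3020*4733 = 14293660)
((11508 + 7184) + x) - (12764 - 1*16729) = ((11508 + 7184) + 14293660) - (12764 - 1*16729) = (18692 + 14293660) - (12764 - 16729) = 14312352 - 1*(-3965) = 14312352 + 3965 = 14316317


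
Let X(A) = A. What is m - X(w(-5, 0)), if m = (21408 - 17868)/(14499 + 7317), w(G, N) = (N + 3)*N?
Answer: 295/1818 ≈ 0.16227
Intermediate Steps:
w(G, N) = N*(3 + N) (w(G, N) = (3 + N)*N = N*(3 + N))
m = 295/1818 (m = 3540/21816 = 3540*(1/21816) = 295/1818 ≈ 0.16227)
m - X(w(-5, 0)) = 295/1818 - 0*(3 + 0) = 295/1818 - 0*3 = 295/1818 - 1*0 = 295/1818 + 0 = 295/1818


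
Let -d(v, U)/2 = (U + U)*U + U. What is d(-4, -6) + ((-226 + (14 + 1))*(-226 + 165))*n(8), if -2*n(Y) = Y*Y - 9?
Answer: -708169/2 ≈ -3.5408e+5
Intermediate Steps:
n(Y) = 9/2 - Y²/2 (n(Y) = -(Y*Y - 9)/2 = -(Y² - 9)/2 = -(-9 + Y²)/2 = 9/2 - Y²/2)
d(v, U) = -4*U² - 2*U (d(v, U) = -2*((U + U)*U + U) = -2*((2*U)*U + U) = -2*(2*U² + U) = -2*(U + 2*U²) = -4*U² - 2*U)
d(-4, -6) + ((-226 + (14 + 1))*(-226 + 165))*n(8) = -2*(-6)*(1 + 2*(-6)) + ((-226 + (14 + 1))*(-226 + 165))*(9/2 - ½*8²) = -2*(-6)*(1 - 12) + ((-226 + 15)*(-61))*(9/2 - ½*64) = -2*(-6)*(-11) + (-211*(-61))*(9/2 - 32) = -132 + 12871*(-55/2) = -132 - 707905/2 = -708169/2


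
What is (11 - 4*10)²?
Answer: 841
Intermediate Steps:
(11 - 4*10)² = (11 - 40)² = (-29)² = 841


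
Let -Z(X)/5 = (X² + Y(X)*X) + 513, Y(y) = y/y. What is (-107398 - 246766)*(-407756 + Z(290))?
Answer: 294760426444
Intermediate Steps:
Y(y) = 1
Z(X) = -2565 - 5*X - 5*X² (Z(X) = -5*((X² + 1*X) + 513) = -5*((X² + X) + 513) = -5*((X + X²) + 513) = -5*(513 + X + X²) = -2565 - 5*X - 5*X²)
(-107398 - 246766)*(-407756 + Z(290)) = (-107398 - 246766)*(-407756 + (-2565 - 5*290 - 5*290²)) = -354164*(-407756 + (-2565 - 1450 - 5*84100)) = -354164*(-407756 + (-2565 - 1450 - 420500)) = -354164*(-407756 - 424515) = -354164*(-832271) = 294760426444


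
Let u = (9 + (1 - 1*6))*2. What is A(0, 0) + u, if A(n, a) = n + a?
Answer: 8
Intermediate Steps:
A(n, a) = a + n
u = 8 (u = (9 + (1 - 6))*2 = (9 - 5)*2 = 4*2 = 8)
A(0, 0) + u = (0 + 0) + 8 = 0 + 8 = 8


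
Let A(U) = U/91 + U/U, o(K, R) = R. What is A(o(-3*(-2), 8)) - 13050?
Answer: -1187451/91 ≈ -13049.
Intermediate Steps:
A(U) = 1 + U/91 (A(U) = U*(1/91) + 1 = U/91 + 1 = 1 + U/91)
A(o(-3*(-2), 8)) - 13050 = (1 + (1/91)*8) - 13050 = (1 + 8/91) - 13050 = 99/91 - 13050 = -1187451/91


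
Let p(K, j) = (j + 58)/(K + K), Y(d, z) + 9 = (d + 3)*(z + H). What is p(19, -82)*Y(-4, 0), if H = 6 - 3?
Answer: 144/19 ≈ 7.5789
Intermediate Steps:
H = 3
Y(d, z) = -9 + (3 + d)*(3 + z) (Y(d, z) = -9 + (d + 3)*(z + 3) = -9 + (3 + d)*(3 + z))
p(K, j) = (58 + j)/(2*K) (p(K, j) = (58 + j)/((2*K)) = (58 + j)*(1/(2*K)) = (58 + j)/(2*K))
p(19, -82)*Y(-4, 0) = ((½)*(58 - 82)/19)*(3*(-4) + 3*0 - 4*0) = ((½)*(1/19)*(-24))*(-12 + 0 + 0) = -12/19*(-12) = 144/19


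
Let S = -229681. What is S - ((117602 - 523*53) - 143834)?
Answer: -175730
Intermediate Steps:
S - ((117602 - 523*53) - 143834) = -229681 - ((117602 - 523*53) - 143834) = -229681 - ((117602 - 27719) - 143834) = -229681 - (89883 - 143834) = -229681 - 1*(-53951) = -229681 + 53951 = -175730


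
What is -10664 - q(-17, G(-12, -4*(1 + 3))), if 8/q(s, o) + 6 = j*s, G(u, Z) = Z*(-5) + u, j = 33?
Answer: -6046480/567 ≈ -10664.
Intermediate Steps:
G(u, Z) = u - 5*Z (G(u, Z) = -5*Z + u = u - 5*Z)
q(s, o) = 8/(-6 + 33*s)
-10664 - q(-17, G(-12, -4*(1 + 3))) = -10664 - 8/(3*(-2 + 11*(-17))) = -10664 - 8/(3*(-2 - 187)) = -10664 - 8/(3*(-189)) = -10664 - 8*(-1)/(3*189) = -10664 - 1*(-8/567) = -10664 + 8/567 = -6046480/567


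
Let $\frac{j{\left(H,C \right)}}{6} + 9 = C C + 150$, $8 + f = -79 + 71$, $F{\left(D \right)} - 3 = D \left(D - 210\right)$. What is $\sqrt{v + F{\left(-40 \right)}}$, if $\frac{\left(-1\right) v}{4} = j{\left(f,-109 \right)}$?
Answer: $5 i \sqrt{11141} \approx 527.75 i$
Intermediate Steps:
$F{\left(D \right)} = 3 + D \left(-210 + D\right)$ ($F{\left(D \right)} = 3 + D \left(D - 210\right) = 3 + D \left(-210 + D\right)$)
$f = -16$ ($f = -8 + \left(-79 + 71\right) = -8 - 8 = -16$)
$j{\left(H,C \right)} = 846 + 6 C^{2}$ ($j{\left(H,C \right)} = -54 + 6 \left(C C + 150\right) = -54 + 6 \left(C^{2} + 150\right) = -54 + 6 \left(150 + C^{2}\right) = -54 + \left(900 + 6 C^{2}\right) = 846 + 6 C^{2}$)
$v = -288528$ ($v = - 4 \left(846 + 6 \left(-109\right)^{2}\right) = - 4 \left(846 + 6 \cdot 11881\right) = - 4 \left(846 + 71286\right) = \left(-4\right) 72132 = -288528$)
$\sqrt{v + F{\left(-40 \right)}} = \sqrt{-288528 + \left(3 + \left(-40\right)^{2} - -8400\right)} = \sqrt{-288528 + \left(3 + 1600 + 8400\right)} = \sqrt{-288528 + 10003} = \sqrt{-278525} = 5 i \sqrt{11141}$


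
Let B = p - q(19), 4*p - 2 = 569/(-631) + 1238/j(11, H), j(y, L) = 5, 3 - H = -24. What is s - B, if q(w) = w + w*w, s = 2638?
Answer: 37302517/12620 ≈ 2955.8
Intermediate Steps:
H = 27 (H = 3 - 1*(-24) = 3 + 24 = 27)
p = 784643/12620 (p = 1/2 + (569/(-631) + 1238/5)/4 = 1/2 + (569*(-1/631) + 1238*(1/5))/4 = 1/2 + (-569/631 + 1238/5)/4 = 1/2 + (1/4)*(778333/3155) = 1/2 + 778333/12620 = 784643/12620 ≈ 62.175)
q(w) = w + w**2
B = -4010957/12620 (B = 784643/12620 - 19*(1 + 19) = 784643/12620 - 19*20 = 784643/12620 - 1*380 = 784643/12620 - 380 = -4010957/12620 ≈ -317.83)
s - B = 2638 - 1*(-4010957/12620) = 2638 + 4010957/12620 = 37302517/12620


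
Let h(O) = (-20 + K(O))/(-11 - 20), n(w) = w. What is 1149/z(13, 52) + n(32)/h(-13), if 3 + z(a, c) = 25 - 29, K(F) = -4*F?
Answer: -1366/7 ≈ -195.14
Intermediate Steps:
h(O) = 20/31 + 4*O/31 (h(O) = (-20 - 4*O)/(-11 - 20) = (-20 - 4*O)/(-31) = (-20 - 4*O)*(-1/31) = 20/31 + 4*O/31)
z(a, c) = -7 (z(a, c) = -3 + (25 - 29) = -3 - 4 = -7)
1149/z(13, 52) + n(32)/h(-13) = 1149/(-7) + 32/(20/31 + (4/31)*(-13)) = 1149*(-1/7) + 32/(20/31 - 52/31) = -1149/7 + 32/(-32/31) = -1149/7 + 32*(-31/32) = -1149/7 - 31 = -1366/7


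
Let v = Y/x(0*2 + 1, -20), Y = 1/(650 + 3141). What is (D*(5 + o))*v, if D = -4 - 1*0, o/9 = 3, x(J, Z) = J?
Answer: -128/3791 ≈ -0.033764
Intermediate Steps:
o = 27 (o = 9*3 = 27)
Y = 1/3791 ≈ 0.00026378
D = -4 (D = -4 + 0 = -4)
v = 1/3791 (v = 1/(3791*(0*2 + 1)) = 1/(3791*(0 + 1)) = (1/3791)/1 = (1/3791)*1 = 1/3791 ≈ 0.00026378)
(D*(5 + o))*v = -4*(5 + 27)*(1/3791) = -4*32*(1/3791) = -128*1/3791 = -128/3791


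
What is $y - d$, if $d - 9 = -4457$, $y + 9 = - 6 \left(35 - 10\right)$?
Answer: $4289$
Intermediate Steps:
$y = -159$ ($y = -9 - 6 \left(35 - 10\right) = -9 - 150 = -159$)
$d = -4448$ ($d = 9 - 4457 = -4448$)
$y - d = -159 - -4448 = -159 + 4448 = 4289$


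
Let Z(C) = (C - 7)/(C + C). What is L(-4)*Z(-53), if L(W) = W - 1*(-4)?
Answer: 0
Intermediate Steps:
Z(C) = (-7 + C)/(2*C) (Z(C) = (-7 + C)/((2*C)) = (-7 + C)*(1/(2*C)) = (-7 + C)/(2*C))
L(W) = 4 + W (L(W) = W + 4 = 4 + W)
L(-4)*Z(-53) = (4 - 4)*((1/2)*(-7 - 53)/(-53)) = 0*((1/2)*(-1/53)*(-60)) = 0*(30/53) = 0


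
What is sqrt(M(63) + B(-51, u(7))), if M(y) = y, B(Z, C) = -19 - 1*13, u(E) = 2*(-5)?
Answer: sqrt(31) ≈ 5.5678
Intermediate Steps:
u(E) = -10
B(Z, C) = -32 (B(Z, C) = -19 - 13 = -32)
sqrt(M(63) + B(-51, u(7))) = sqrt(63 - 32) = sqrt(31)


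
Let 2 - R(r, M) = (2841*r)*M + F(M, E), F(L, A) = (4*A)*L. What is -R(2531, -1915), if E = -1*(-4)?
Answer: -13769974107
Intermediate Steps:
E = 4
F(L, A) = 4*A*L
R(r, M) = 2 - 16*M - 2841*M*r (R(r, M) = 2 - ((2841*r)*M + 4*4*M) = 2 - (2841*M*r + 16*M) = 2 - (16*M + 2841*M*r) = 2 + (-16*M - 2841*M*r) = 2 - 16*M - 2841*M*r)
-R(2531, -1915) = -(2 - 16*(-1915) - 2841*(-1915)*2531) = -(2 + 30640 + 13769943465) = -1*13769974107 = -13769974107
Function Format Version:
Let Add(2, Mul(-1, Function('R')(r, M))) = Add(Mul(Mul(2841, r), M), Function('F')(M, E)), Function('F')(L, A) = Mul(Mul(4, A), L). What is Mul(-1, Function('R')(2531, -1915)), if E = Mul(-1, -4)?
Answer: -13769974107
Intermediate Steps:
E = 4
Function('F')(L, A) = Mul(4, A, L)
Function('R')(r, M) = Add(2, Mul(-16, M), Mul(-2841, M, r)) (Function('R')(r, M) = Add(2, Mul(-1, Add(Mul(Mul(2841, r), M), Mul(4, 4, M)))) = Add(2, Mul(-1, Add(Mul(2841, M, r), Mul(16, M)))) = Add(2, Mul(-1, Add(Mul(16, M), Mul(2841, M, r)))) = Add(2, Add(Mul(-16, M), Mul(-2841, M, r))) = Add(2, Mul(-16, M), Mul(-2841, M, r)))
Mul(-1, Function('R')(2531, -1915)) = Mul(-1, Add(2, Mul(-16, -1915), Mul(-2841, -1915, 2531))) = Mul(-1, Add(2, 30640, 13769943465)) = Mul(-1, 13769974107) = -13769974107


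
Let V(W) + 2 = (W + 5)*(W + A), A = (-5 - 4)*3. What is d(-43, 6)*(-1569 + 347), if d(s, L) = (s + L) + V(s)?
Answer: -3202862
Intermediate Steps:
A = -27 (A = -9*3 = -27)
V(W) = -2 + (-27 + W)*(5 + W) (V(W) = -2 + (W + 5)*(W - 27) = -2 + (5 + W)*(-27 + W) = -2 + (-27 + W)*(5 + W))
d(s, L) = -137 + L + s**2 - 21*s (d(s, L) = (s + L) + (-137 + s**2 - 22*s) = (L + s) + (-137 + s**2 - 22*s) = -137 + L + s**2 - 21*s)
d(-43, 6)*(-1569 + 347) = (-137 + 6 + (-43)**2 - 21*(-43))*(-1569 + 347) = (-137 + 6 + 1849 + 903)*(-1222) = 2621*(-1222) = -3202862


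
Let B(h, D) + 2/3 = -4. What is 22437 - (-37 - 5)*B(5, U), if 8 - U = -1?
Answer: 22241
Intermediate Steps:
U = 9 (U = 8 - 1*(-1) = 8 + 1 = 9)
B(h, D) = -14/3 (B(h, D) = -⅔ - 4 = -14/3)
22437 - (-37 - 5)*B(5, U) = 22437 - (-37 - 5)*(-14)/3 = 22437 - (-42)*(-14)/3 = 22437 - 1*196 = 22437 - 196 = 22241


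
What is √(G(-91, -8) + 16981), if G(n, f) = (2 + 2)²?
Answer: √16997 ≈ 130.37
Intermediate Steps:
G(n, f) = 16 (G(n, f) = 4² = 16)
√(G(-91, -8) + 16981) = √(16 + 16981) = √16997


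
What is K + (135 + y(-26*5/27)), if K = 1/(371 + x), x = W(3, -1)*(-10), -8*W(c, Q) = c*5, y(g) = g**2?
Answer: 179779001/1136511 ≈ 158.19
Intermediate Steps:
W(c, Q) = -5*c/8 (W(c, Q) = -c*5/8 = -5*c/8)
x = 75/4 (x = -5/8*3*(-10) = -15/8*(-10) = 75/4 ≈ 18.750)
K = 4/1559 (K = 1/(371 + 75/4) = 1/(1559/4) = 4/1559 ≈ 0.0025657)
K + (135 + y(-26*5/27)) = 4/1559 + (135 + (-26*5/27)**2) = 4/1559 + (135 + (-130*1/27)**2) = 4/1559 + (135 + (-130/27)**2) = 4/1559 + (135 + 16900/729) = 4/1559 + 115315/729 = 179779001/1136511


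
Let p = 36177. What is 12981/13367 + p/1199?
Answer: 499142178/16027033 ≈ 31.144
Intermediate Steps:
12981/13367 + p/1199 = 12981/13367 + 36177/1199 = 499142178/16027033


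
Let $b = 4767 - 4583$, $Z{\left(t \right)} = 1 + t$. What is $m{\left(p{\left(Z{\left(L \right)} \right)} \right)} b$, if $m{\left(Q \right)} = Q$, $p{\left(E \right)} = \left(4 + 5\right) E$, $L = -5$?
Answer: $-6624$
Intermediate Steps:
$p{\left(E \right)} = 9 E$
$b = 184$
$m{\left(p{\left(Z{\left(L \right)} \right)} \right)} b = 9 \left(1 - 5\right) 184 = 9 \left(-4\right) 184 = \left(-36\right) 184 = -6624$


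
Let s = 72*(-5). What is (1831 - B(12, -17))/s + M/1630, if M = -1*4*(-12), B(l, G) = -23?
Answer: -16693/3260 ≈ -5.1206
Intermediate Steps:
s = -360
M = 48 (M = -4*(-12) = 48)
(1831 - B(12, -17))/s + M/1630 = (1831 - 1*(-23))/(-360) + 48/1630 = (1831 + 23)*(-1/360) + 48*(1/1630) = 1854*(-1/360) + 24/815 = -103/20 + 24/815 = -16693/3260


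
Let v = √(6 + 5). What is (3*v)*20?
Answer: 60*√11 ≈ 199.00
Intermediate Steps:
v = √11 ≈ 3.3166
(3*v)*20 = (3*√11)*20 = 60*√11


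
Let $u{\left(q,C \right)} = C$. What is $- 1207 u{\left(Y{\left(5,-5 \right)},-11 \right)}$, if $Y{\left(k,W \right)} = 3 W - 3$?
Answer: $13277$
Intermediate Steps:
$Y{\left(k,W \right)} = -3 + 3 W$
$- 1207 u{\left(Y{\left(5,-5 \right)},-11 \right)} = \left(-1207\right) \left(-11\right) = 13277$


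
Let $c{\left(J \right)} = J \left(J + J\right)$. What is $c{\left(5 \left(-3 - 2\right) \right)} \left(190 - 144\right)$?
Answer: $57500$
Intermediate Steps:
$c{\left(J \right)} = 2 J^{2}$ ($c{\left(J \right)} = J 2 J = 2 J^{2}$)
$c{\left(5 \left(-3 - 2\right) \right)} \left(190 - 144\right) = 2 \left(5 \left(-3 - 2\right)\right)^{2} \left(190 - 144\right) = 2 \left(5 \left(-5\right)\right)^{2} \left(190 - 144\right) = 2 \left(-25\right)^{2} \cdot 46 = 2 \cdot 625 \cdot 46 = 1250 \cdot 46 = 57500$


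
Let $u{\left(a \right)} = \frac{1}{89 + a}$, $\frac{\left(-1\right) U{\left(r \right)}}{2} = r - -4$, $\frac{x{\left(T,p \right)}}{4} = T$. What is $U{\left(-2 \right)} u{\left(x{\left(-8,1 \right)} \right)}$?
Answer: $- \frac{4}{57} \approx -0.070175$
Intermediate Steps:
$x{\left(T,p \right)} = 4 T$
$U{\left(r \right)} = -8 - 2 r$ ($U{\left(r \right)} = - 2 \left(r - -4\right) = - 2 \left(r + 4\right) = - 2 \left(4 + r\right) = -8 - 2 r$)
$U{\left(-2 \right)} u{\left(x{\left(-8,1 \right)} \right)} = \frac{-8 - -4}{89 + 4 \left(-8\right)} = \frac{-8 + 4}{89 - 32} = - \frac{4}{57}$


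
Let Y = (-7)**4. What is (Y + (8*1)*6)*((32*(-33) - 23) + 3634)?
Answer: 6257195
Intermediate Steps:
Y = 2401
(Y + (8*1)*6)*((32*(-33) - 23) + 3634) = (2401 + (8*1)*6)*((32*(-33) - 23) + 3634) = (2401 + 8*6)*((-1056 - 23) + 3634) = (2401 + 48)*(-1079 + 3634) = 2449*2555 = 6257195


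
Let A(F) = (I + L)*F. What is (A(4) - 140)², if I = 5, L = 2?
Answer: 12544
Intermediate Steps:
A(F) = 7*F (A(F) = (5 + 2)*F = 7*F)
(A(4) - 140)² = (7*4 - 140)² = (28 - 140)² = (-112)² = 12544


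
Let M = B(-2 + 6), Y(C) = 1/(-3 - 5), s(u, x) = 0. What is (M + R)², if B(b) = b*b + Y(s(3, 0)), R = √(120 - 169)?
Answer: 12993/64 + 889*I/4 ≈ 203.02 + 222.25*I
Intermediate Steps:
Y(C) = -⅛ (Y(C) = 1/(-8) = -⅛)
R = 7*I (R = √(-49) = 7*I ≈ 7.0*I)
B(b) = -⅛ + b² (B(b) = b*b - ⅛ = b² - ⅛ = -⅛ + b²)
M = 127/8 (M = -⅛ + (-2 + 6)² = -⅛ + 4² = -⅛ + 16 = 127/8 ≈ 15.875)
(M + R)² = (127/8 + 7*I)²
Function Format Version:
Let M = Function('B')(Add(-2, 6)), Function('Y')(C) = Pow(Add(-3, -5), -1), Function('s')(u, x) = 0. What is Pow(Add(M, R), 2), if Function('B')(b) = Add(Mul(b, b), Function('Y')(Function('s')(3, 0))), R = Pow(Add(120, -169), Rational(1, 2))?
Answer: Add(Rational(12993, 64), Mul(Rational(889, 4), I)) ≈ Add(203.02, Mul(222.25, I))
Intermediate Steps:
Function('Y')(C) = Rational(-1, 8) (Function('Y')(C) = Pow(-8, -1) = Rational(-1, 8))
R = Mul(7, I) (R = Pow(-49, Rational(1, 2)) = Mul(7, I) ≈ Mul(7.0000, I))
Function('B')(b) = Add(Rational(-1, 8), Pow(b, 2)) (Function('B')(b) = Add(Mul(b, b), Rational(-1, 8)) = Add(Pow(b, 2), Rational(-1, 8)) = Add(Rational(-1, 8), Pow(b, 2)))
M = Rational(127, 8) (M = Add(Rational(-1, 8), Pow(Add(-2, 6), 2)) = Add(Rational(-1, 8), Pow(4, 2)) = Add(Rational(-1, 8), 16) = Rational(127, 8) ≈ 15.875)
Pow(Add(M, R), 2) = Pow(Add(Rational(127, 8), Mul(7, I)), 2)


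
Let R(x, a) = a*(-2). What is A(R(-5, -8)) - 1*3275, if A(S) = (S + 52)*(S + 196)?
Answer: 11141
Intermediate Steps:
R(x, a) = -2*a
A(S) = (52 + S)*(196 + S)
A(R(-5, -8)) - 1*3275 = (10192 + (-2*(-8))² + 248*(-2*(-8))) - 1*3275 = (10192 + 16² + 248*16) - 3275 = (10192 + 256 + 3968) - 3275 = 14416 - 3275 = 11141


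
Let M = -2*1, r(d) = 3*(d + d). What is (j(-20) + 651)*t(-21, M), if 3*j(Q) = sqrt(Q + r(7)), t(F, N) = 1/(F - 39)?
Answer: -217/20 - sqrt(22)/180 ≈ -10.876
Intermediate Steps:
r(d) = 6*d (r(d) = 3*(2*d) = 6*d)
M = -2
t(F, N) = 1/(-39 + F)
j(Q) = sqrt(42 + Q)/3 (j(Q) = sqrt(Q + 6*7)/3 = sqrt(Q + 42)/3 = sqrt(42 + Q)/3)
(j(-20) + 651)*t(-21, M) = (sqrt(42 - 20)/3 + 651)/(-39 - 21) = (sqrt(22)/3 + 651)/(-60) = (651 + sqrt(22)/3)*(-1/60) = -217/20 - sqrt(22)/180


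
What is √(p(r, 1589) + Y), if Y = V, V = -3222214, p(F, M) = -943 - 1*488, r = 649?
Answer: I*√3223645 ≈ 1795.5*I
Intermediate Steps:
p(F, M) = -1431 (p(F, M) = -943 - 488 = -1431)
Y = -3222214
√(p(r, 1589) + Y) = √(-1431 - 3222214) = √(-3223645) = I*√3223645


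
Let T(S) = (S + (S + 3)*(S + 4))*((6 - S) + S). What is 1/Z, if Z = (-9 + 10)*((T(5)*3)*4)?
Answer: 1/5544 ≈ 0.00018038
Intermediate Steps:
T(S) = 6*S + 6*(3 + S)*(4 + S) (T(S) = (S + (3 + S)*(4 + S))*6 = 6*S + 6*(3 + S)*(4 + S))
Z = 5544 (Z = (-9 + 10)*(((72 + 6*5² + 48*5)*3)*4) = 1*(((72 + 6*25 + 240)*3)*4) = 1*(((72 + 150 + 240)*3)*4) = 1*((462*3)*4) = 1*(1386*4) = 1*5544 = 5544)
1/Z = 1/5544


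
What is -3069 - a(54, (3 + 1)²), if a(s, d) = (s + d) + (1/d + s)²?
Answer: -1551809/256 ≈ -6061.8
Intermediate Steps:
a(s, d) = d + s + (s + 1/d)² (a(s, d) = (d + s) + (s + 1/d)² = d + s + (s + 1/d)²)
-3069 - a(54, (3 + 1)²) = -3069 - ((3 + 1)² + 54 + (1 + (3 + 1)²*54)²/((3 + 1)²)²) = -3069 - (4² + 54 + (1 + 4²*54)²/(4²)²) = -3069 - (16 + 54 + (1 + 16*54)²/16²) = -3069 - (16 + 54 + (1 + 864)²/256) = -3069 - (16 + 54 + (1/256)*865²) = -3069 - (16 + 54 + (1/256)*748225) = -3069 - (16 + 54 + 748225/256) = -3069 - 1*766145/256 = -3069 - 766145/256 = -1551809/256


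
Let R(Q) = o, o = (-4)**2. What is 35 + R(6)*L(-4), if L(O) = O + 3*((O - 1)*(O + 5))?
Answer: -269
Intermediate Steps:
L(O) = O + 3*(-1 + O)*(5 + O) (L(O) = O + 3*((-1 + O)*(5 + O)) = O + 3*(-1 + O)*(5 + O))
o = 16
R(Q) = 16
35 + R(6)*L(-4) = 35 + 16*(-15 + 3*(-4)**2 + 13*(-4)) = 35 + 16*(-15 + 3*16 - 52) = 35 + 16*(-15 + 48 - 52) = 35 + 16*(-19) = 35 - 304 = -269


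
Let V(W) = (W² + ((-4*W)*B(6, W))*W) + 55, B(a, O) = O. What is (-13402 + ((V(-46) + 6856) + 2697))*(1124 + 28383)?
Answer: 11438860662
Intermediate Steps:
V(W) = 55 + W² - 4*W³ (V(W) = (W² + ((-4*W)*W)*W) + 55 = (W² + (-4*W²)*W) + 55 = (W² - 4*W³) + 55 = 55 + W² - 4*W³)
(-13402 + ((V(-46) + 6856) + 2697))*(1124 + 28383) = (-13402 + (((55 + (-46)² - 4*(-46)³) + 6856) + 2697))*(1124 + 28383) = (-13402 + (((55 + 2116 - 4*(-97336)) + 6856) + 2697))*29507 = (-13402 + (((55 + 2116 + 389344) + 6856) + 2697))*29507 = (-13402 + ((391515 + 6856) + 2697))*29507 = (-13402 + (398371 + 2697))*29507 = (-13402 + 401068)*29507 = 387666*29507 = 11438860662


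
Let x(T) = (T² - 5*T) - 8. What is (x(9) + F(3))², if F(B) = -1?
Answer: 729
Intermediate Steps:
x(T) = -8 + T² - 5*T
(x(9) + F(3))² = ((-8 + 9² - 5*9) - 1)² = ((-8 + 81 - 45) - 1)² = (28 - 1)² = 27² = 729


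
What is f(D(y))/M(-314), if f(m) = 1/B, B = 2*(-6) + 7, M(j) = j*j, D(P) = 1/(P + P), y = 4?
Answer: -1/492980 ≈ -2.0285e-6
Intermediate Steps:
D(P) = 1/(2*P)
M(j) = j**2
B = -5 (B = -12 + 7 = -5)
f(m) = -1/5 (f(m) = 1/(-5) = -1/5)
f(D(y))/M(-314) = -1/(5*((-314)**2)) = -1/5/98596 = -1/5*1/98596 = -1/492980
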